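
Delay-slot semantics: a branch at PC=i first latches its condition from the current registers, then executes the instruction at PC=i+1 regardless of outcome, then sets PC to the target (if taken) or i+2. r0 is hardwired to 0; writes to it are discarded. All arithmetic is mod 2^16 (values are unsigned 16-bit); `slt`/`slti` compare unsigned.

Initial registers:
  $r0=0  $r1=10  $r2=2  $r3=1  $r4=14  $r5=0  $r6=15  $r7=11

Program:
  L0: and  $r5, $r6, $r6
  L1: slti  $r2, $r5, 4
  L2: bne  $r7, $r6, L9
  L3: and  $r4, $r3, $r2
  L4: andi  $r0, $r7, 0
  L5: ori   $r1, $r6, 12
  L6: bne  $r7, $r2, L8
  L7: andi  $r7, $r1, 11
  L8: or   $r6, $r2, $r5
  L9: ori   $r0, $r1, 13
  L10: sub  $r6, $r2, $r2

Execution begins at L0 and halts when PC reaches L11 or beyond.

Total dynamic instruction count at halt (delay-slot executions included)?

6

#0 and  $r5, $r6, $r6 ; 0/10/2/1/14/15/15/11
#1 slti  $r2, $r5, 4 ; 0/10/0/1/14/15/15/11
#2 bne  $r7, $r6, L9 ; 0/10/0/1/14/15/15/11 ; →target
#3 and  $r4, $r3, $r2 ; 0/10/0/1/0/15/15/11
#9 ori   $r0, $r1, 13 ; 0/10/0/1/0/15/15/11
#10 sub  $r6, $r2, $r2 ; 0/10/0/1/0/15/0/11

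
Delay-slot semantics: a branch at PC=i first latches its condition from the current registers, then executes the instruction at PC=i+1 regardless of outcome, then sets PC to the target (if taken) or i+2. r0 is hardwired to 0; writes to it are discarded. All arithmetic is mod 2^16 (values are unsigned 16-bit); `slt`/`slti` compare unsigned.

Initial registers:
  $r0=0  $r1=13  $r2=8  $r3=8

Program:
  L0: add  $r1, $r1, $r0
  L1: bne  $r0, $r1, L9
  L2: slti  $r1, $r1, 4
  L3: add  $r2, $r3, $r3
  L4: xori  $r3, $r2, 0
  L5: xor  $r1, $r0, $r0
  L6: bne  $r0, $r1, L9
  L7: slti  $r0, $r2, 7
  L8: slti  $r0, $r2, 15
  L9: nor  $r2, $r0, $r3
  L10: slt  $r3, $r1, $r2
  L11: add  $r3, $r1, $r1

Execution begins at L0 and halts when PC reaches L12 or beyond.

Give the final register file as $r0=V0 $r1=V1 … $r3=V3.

$r0=0 $r1=0 $r2=65527 $r3=0

PC=0  add  $r1, $r1, $r0     | $r0=0 $r1=13 $r2=8 $r3=8
PC=1  bne  $r0, $r1, L9      | $r0=0 $r1=13 $r2=8 $r3=8  [TAKEN]
PC=2  slti  $r1, $r1, 4      | $r0=0 $r1=0 $r2=8 $r3=8
PC=9  nor  $r2, $r0, $r3     | $r0=0 $r1=0 $r2=65527 $r3=8
PC=10 slt  $r3, $r1, $r2     | $r0=0 $r1=0 $r2=65527 $r3=1
PC=11 add  $r3, $r1, $r1     | $r0=0 $r1=0 $r2=65527 $r3=0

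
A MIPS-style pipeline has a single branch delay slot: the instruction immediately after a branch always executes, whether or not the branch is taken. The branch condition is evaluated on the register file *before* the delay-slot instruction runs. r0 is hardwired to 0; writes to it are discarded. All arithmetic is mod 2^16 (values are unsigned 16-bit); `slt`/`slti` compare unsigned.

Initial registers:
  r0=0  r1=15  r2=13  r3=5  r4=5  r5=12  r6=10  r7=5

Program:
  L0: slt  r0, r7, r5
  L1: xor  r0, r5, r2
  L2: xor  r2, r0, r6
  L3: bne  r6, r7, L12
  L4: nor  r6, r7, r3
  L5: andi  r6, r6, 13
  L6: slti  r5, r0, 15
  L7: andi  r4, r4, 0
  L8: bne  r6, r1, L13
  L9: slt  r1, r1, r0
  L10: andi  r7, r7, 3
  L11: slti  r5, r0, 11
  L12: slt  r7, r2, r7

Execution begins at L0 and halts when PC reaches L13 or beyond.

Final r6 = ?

PC=0  slt  r0, r7, r5        | r0=0 r1=15 r2=13 r3=5 r4=5 r5=12 r6=10 r7=5
PC=1  xor  r0, r5, r2        | r0=0 r1=15 r2=13 r3=5 r4=5 r5=12 r6=10 r7=5
PC=2  xor  r2, r0, r6        | r0=0 r1=15 r2=10 r3=5 r4=5 r5=12 r6=10 r7=5
PC=3  bne  r6, r7, L12       | r0=0 r1=15 r2=10 r3=5 r4=5 r5=12 r6=10 r7=5  [TAKEN]
PC=4  nor  r6, r7, r3        | r0=0 r1=15 r2=10 r3=5 r4=5 r5=12 r6=65530 r7=5
PC=12 slt  r7, r2, r7        | r0=0 r1=15 r2=10 r3=5 r4=5 r5=12 r6=65530 r7=0

65530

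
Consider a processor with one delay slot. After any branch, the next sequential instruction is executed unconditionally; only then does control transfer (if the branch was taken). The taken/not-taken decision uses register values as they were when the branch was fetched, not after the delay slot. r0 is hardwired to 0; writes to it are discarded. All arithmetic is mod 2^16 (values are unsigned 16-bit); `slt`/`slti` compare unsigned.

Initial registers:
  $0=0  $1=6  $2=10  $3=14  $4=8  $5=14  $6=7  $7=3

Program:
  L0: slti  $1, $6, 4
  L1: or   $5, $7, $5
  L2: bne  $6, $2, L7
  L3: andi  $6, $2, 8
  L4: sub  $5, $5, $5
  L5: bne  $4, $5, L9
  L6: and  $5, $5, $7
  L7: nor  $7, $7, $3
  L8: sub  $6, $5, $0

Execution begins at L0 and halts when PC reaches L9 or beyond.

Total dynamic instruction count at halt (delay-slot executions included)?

#0 slti  $1, $6, 4 ; 0/0/10/14/8/14/7/3
#1 or   $5, $7, $5 ; 0/0/10/14/8/15/7/3
#2 bne  $6, $2, L7 ; 0/0/10/14/8/15/7/3 ; →target
#3 andi  $6, $2, 8 ; 0/0/10/14/8/15/8/3
#7 nor  $7, $7, $3 ; 0/0/10/14/8/15/8/65520
#8 sub  $6, $5, $0 ; 0/0/10/14/8/15/15/65520

6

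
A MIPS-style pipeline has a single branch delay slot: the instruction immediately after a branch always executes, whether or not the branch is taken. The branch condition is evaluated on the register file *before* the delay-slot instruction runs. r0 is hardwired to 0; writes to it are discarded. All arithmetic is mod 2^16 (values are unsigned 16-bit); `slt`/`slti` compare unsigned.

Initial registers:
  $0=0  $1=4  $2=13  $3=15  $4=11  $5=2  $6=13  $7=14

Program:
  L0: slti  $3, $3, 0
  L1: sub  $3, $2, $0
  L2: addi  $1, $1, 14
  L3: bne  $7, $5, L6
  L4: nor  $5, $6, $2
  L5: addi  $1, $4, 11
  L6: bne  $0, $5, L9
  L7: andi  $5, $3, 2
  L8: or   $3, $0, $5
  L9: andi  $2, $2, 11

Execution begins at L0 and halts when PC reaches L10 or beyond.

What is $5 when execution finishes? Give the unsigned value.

PC=0  slti  $3, $3, 0        | $0=0 $1=4 $2=13 $3=0 $4=11 $5=2 $6=13 $7=14
PC=1  sub  $3, $2, $0        | $0=0 $1=4 $2=13 $3=13 $4=11 $5=2 $6=13 $7=14
PC=2  addi  $1, $1, 14       | $0=0 $1=18 $2=13 $3=13 $4=11 $5=2 $6=13 $7=14
PC=3  bne  $7, $5, L6        | $0=0 $1=18 $2=13 $3=13 $4=11 $5=2 $6=13 $7=14  [TAKEN]
PC=4  nor  $5, $6, $2        | $0=0 $1=18 $2=13 $3=13 $4=11 $5=65522 $6=13 $7=14
PC=6  bne  $0, $5, L9        | $0=0 $1=18 $2=13 $3=13 $4=11 $5=65522 $6=13 $7=14  [TAKEN]
PC=7  andi  $5, $3, 2        | $0=0 $1=18 $2=13 $3=13 $4=11 $5=0 $6=13 $7=14
PC=9  andi  $2, $2, 11       | $0=0 $1=18 $2=9 $3=13 $4=11 $5=0 $6=13 $7=14

0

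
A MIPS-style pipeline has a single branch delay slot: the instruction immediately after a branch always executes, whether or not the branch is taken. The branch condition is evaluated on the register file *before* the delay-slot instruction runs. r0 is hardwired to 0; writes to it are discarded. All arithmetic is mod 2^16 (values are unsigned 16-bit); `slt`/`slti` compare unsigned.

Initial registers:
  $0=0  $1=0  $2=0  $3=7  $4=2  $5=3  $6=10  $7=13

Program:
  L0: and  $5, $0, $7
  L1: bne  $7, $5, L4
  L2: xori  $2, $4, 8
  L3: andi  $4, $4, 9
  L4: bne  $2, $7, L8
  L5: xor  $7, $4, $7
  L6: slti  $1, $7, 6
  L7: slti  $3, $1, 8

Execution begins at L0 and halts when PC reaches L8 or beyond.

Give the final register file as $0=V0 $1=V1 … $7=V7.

$0=0 $1=0 $2=10 $3=7 $4=2 $5=0 $6=10 $7=15

#0 and  $5, $0, $7 ; 0/0/0/7/2/0/10/13
#1 bne  $7, $5, L4 ; 0/0/0/7/2/0/10/13 ; →target
#2 xori  $2, $4, 8 ; 0/0/10/7/2/0/10/13
#4 bne  $2, $7, L8 ; 0/0/10/7/2/0/10/13 ; →target
#5 xor  $7, $4, $7 ; 0/0/10/7/2/0/10/15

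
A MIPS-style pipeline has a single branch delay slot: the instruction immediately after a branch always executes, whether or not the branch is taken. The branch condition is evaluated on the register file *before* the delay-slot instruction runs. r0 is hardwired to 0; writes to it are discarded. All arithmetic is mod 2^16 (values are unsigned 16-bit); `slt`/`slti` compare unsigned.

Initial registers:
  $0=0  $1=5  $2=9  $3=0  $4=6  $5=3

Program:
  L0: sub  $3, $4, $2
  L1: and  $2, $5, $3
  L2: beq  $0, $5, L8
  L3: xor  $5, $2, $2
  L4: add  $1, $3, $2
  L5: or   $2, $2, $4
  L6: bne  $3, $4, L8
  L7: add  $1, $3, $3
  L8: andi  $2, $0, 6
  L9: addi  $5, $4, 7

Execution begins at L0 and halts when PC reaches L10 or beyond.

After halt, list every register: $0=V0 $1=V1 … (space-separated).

#0 sub  $3, $4, $2 ; 0/5/9/65533/6/3
#1 and  $2, $5, $3 ; 0/5/1/65533/6/3
#2 beq  $0, $5, L8 ; 0/5/1/65533/6/3 ; →fallthru
#3 xor  $5, $2, $2 ; 0/5/1/65533/6/0
#4 add  $1, $3, $2 ; 0/65534/1/65533/6/0
#5 or   $2, $2, $4 ; 0/65534/7/65533/6/0
#6 bne  $3, $4, L8 ; 0/65534/7/65533/6/0 ; →target
#7 add  $1, $3, $3 ; 0/65530/7/65533/6/0
#8 andi  $2, $0, 6 ; 0/65530/0/65533/6/0
#9 addi  $5, $4, 7 ; 0/65530/0/65533/6/13

$0=0 $1=65530 $2=0 $3=65533 $4=6 $5=13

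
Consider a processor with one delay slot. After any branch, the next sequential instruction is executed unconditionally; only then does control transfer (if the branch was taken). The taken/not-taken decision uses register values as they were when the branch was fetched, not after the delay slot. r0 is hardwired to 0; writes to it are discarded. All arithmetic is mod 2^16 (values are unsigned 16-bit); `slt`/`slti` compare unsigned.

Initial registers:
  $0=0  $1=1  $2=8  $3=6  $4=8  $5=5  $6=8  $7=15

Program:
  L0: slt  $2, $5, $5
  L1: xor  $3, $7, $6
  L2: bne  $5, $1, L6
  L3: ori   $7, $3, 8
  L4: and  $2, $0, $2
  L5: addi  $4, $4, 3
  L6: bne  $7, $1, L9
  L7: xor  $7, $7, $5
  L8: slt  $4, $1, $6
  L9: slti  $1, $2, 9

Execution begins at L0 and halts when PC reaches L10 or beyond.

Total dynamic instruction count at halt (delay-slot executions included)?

  step pc=0: slt  $2, $5, $5  regs=(0,1,0,6,8,5,8,15)
  step pc=1: xor  $3, $7, $6  regs=(0,1,0,7,8,5,8,15)
  step pc=2: bne  $5, $1, L6  cond=T  regs=(0,1,0,7,8,5,8,15)
  step pc=3: ori   $7, $3, 8  regs=(0,1,0,7,8,5,8,15)
  step pc=6: bne  $7, $1, L9  cond=T  regs=(0,1,0,7,8,5,8,15)
  step pc=7: xor  $7, $7, $5  regs=(0,1,0,7,8,5,8,10)
  step pc=9: slti  $1, $2, 9  regs=(0,1,0,7,8,5,8,10)

7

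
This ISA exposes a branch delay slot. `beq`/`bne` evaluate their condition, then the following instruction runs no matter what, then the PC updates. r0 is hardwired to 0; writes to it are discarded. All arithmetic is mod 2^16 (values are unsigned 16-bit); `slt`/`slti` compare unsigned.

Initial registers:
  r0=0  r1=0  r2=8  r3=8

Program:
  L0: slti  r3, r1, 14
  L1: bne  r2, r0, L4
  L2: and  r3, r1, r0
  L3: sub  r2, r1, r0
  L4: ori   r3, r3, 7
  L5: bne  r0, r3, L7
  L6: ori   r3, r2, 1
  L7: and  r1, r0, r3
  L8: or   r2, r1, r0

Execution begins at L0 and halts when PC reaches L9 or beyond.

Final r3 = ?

  step pc=0: slti  r3, r1, 14  regs=(0,0,8,1)
  step pc=1: bne  r2, r0, L4  cond=T  regs=(0,0,8,1)
  step pc=2: and  r3, r1, r0  regs=(0,0,8,0)
  step pc=4: ori   r3, r3, 7  regs=(0,0,8,7)
  step pc=5: bne  r0, r3, L7  cond=T  regs=(0,0,8,7)
  step pc=6: ori   r3, r2, 1  regs=(0,0,8,9)
  step pc=7: and  r1, r0, r3  regs=(0,0,8,9)
  step pc=8: or   r2, r1, r0  regs=(0,0,0,9)

9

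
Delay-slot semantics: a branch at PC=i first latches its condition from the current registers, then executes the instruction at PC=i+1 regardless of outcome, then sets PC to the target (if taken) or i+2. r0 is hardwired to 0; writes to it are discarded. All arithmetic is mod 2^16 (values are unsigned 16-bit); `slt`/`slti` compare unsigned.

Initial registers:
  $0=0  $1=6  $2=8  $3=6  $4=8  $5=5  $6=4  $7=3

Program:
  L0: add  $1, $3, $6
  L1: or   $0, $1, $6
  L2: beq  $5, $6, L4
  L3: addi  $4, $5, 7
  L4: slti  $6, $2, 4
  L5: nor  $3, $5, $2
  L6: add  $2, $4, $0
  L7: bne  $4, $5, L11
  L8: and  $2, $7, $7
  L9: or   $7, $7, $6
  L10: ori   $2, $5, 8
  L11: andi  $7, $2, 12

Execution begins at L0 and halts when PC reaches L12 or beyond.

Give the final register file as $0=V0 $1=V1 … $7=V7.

#0 add  $1, $3, $6 ; 0/10/8/6/8/5/4/3
#1 or   $0, $1, $6 ; 0/10/8/6/8/5/4/3
#2 beq  $5, $6, L4 ; 0/10/8/6/8/5/4/3 ; →fallthru
#3 addi  $4, $5, 7 ; 0/10/8/6/12/5/4/3
#4 slti  $6, $2, 4 ; 0/10/8/6/12/5/0/3
#5 nor  $3, $5, $2 ; 0/10/8/65522/12/5/0/3
#6 add  $2, $4, $0 ; 0/10/12/65522/12/5/0/3
#7 bne  $4, $5, L11 ; 0/10/12/65522/12/5/0/3 ; →target
#8 and  $2, $7, $7 ; 0/10/3/65522/12/5/0/3
#11 andi  $7, $2, 12 ; 0/10/3/65522/12/5/0/0

$0=0 $1=10 $2=3 $3=65522 $4=12 $5=5 $6=0 $7=0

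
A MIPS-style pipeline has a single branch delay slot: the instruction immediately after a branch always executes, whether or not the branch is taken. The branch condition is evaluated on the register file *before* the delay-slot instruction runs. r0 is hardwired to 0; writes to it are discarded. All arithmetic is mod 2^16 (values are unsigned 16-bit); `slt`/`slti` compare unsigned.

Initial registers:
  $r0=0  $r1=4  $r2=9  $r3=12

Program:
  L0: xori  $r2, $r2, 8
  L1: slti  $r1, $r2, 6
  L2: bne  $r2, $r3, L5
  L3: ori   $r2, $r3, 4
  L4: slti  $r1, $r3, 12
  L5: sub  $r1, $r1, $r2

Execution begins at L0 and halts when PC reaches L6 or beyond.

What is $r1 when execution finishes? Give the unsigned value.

PC=0  xori  $r2, $r2, 8      | $r0=0 $r1=4 $r2=1 $r3=12
PC=1  slti  $r1, $r2, 6      | $r0=0 $r1=1 $r2=1 $r3=12
PC=2  bne  $r2, $r3, L5      | $r0=0 $r1=1 $r2=1 $r3=12  [TAKEN]
PC=3  ori   $r2, $r3, 4      | $r0=0 $r1=1 $r2=12 $r3=12
PC=5  sub  $r1, $r1, $r2     | $r0=0 $r1=65525 $r2=12 $r3=12

65525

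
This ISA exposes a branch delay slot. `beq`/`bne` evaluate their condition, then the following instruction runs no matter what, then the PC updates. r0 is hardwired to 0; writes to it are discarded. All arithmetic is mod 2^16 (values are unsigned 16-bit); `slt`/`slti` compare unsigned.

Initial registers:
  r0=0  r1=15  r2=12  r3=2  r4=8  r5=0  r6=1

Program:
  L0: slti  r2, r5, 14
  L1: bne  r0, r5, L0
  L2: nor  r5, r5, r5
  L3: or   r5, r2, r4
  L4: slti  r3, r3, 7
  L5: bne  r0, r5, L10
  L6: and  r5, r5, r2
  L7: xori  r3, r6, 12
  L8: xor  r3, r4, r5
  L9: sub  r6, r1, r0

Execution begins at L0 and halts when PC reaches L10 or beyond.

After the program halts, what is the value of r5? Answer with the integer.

1

  step pc=0: slti  r2, r5, 14  regs=(0,15,1,2,8,0,1)
  step pc=1: bne  r0, r5, L0  cond=F  regs=(0,15,1,2,8,0,1)
  step pc=2: nor  r5, r5, r5  regs=(0,15,1,2,8,65535,1)
  step pc=3: or   r5, r2, r4  regs=(0,15,1,2,8,9,1)
  step pc=4: slti  r3, r3, 7  regs=(0,15,1,1,8,9,1)
  step pc=5: bne  r0, r5, L10  cond=T  regs=(0,15,1,1,8,9,1)
  step pc=6: and  r5, r5, r2  regs=(0,15,1,1,8,1,1)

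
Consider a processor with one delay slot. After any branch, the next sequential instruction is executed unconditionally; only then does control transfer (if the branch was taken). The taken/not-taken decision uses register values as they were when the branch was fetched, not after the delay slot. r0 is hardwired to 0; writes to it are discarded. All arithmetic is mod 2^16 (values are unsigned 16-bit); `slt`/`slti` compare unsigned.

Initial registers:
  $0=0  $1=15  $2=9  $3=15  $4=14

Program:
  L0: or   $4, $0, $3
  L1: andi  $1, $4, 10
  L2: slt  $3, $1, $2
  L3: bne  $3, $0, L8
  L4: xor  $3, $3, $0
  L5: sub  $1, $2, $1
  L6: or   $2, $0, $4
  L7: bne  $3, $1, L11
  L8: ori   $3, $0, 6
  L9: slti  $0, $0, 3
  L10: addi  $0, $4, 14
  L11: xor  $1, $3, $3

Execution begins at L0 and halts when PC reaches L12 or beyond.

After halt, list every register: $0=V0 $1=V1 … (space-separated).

  step pc=0: or   $4, $0, $3  regs=(0,15,9,15,15)
  step pc=1: andi  $1, $4, 10  regs=(0,10,9,15,15)
  step pc=2: slt  $3, $1, $2  regs=(0,10,9,0,15)
  step pc=3: bne  $3, $0, L8  cond=F  regs=(0,10,9,0,15)
  step pc=4: xor  $3, $3, $0  regs=(0,10,9,0,15)
  step pc=5: sub  $1, $2, $1  regs=(0,65535,9,0,15)
  step pc=6: or   $2, $0, $4  regs=(0,65535,15,0,15)
  step pc=7: bne  $3, $1, L11  cond=T  regs=(0,65535,15,0,15)
  step pc=8: ori   $3, $0, 6  regs=(0,65535,15,6,15)
  step pc=11: xor  $1, $3, $3  regs=(0,0,15,6,15)

$0=0 $1=0 $2=15 $3=6 $4=15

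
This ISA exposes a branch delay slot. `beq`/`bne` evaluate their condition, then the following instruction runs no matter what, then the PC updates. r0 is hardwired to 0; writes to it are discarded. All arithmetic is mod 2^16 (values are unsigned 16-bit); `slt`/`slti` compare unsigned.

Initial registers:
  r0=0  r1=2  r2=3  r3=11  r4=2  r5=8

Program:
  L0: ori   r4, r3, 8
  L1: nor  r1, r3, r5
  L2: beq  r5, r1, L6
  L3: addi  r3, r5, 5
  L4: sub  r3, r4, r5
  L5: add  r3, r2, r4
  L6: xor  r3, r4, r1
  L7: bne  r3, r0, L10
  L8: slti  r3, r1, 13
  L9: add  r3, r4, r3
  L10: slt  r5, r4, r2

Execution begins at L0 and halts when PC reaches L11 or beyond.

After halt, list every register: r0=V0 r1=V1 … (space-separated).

r0=0 r1=65524 r2=3 r3=0 r4=11 r5=0

#0 ori   r4, r3, 8 ; 0/2/3/11/11/8
#1 nor  r1, r3, r5 ; 0/65524/3/11/11/8
#2 beq  r5, r1, L6 ; 0/65524/3/11/11/8 ; →fallthru
#3 addi  r3, r5, 5 ; 0/65524/3/13/11/8
#4 sub  r3, r4, r5 ; 0/65524/3/3/11/8
#5 add  r3, r2, r4 ; 0/65524/3/14/11/8
#6 xor  r3, r4, r1 ; 0/65524/3/65535/11/8
#7 bne  r3, r0, L10 ; 0/65524/3/65535/11/8 ; →target
#8 slti  r3, r1, 13 ; 0/65524/3/0/11/8
#10 slt  r5, r4, r2 ; 0/65524/3/0/11/0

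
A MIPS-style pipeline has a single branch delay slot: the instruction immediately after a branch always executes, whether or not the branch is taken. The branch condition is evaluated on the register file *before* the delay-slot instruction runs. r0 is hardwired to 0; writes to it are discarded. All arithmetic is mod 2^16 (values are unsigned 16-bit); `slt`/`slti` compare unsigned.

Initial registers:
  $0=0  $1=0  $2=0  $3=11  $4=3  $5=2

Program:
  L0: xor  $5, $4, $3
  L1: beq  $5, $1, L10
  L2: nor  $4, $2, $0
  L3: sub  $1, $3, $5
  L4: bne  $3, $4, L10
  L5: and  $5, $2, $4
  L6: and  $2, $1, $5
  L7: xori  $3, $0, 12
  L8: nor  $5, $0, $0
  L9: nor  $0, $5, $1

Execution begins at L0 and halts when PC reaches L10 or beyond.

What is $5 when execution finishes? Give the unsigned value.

0

PC=0  xor  $5, $4, $3        | $0=0 $1=0 $2=0 $3=11 $4=3 $5=8
PC=1  beq  $5, $1, L10       | $0=0 $1=0 $2=0 $3=11 $4=3 $5=8  [not taken]
PC=2  nor  $4, $2, $0        | $0=0 $1=0 $2=0 $3=11 $4=65535 $5=8
PC=3  sub  $1, $3, $5        | $0=0 $1=3 $2=0 $3=11 $4=65535 $5=8
PC=4  bne  $3, $4, L10       | $0=0 $1=3 $2=0 $3=11 $4=65535 $5=8  [TAKEN]
PC=5  and  $5, $2, $4        | $0=0 $1=3 $2=0 $3=11 $4=65535 $5=0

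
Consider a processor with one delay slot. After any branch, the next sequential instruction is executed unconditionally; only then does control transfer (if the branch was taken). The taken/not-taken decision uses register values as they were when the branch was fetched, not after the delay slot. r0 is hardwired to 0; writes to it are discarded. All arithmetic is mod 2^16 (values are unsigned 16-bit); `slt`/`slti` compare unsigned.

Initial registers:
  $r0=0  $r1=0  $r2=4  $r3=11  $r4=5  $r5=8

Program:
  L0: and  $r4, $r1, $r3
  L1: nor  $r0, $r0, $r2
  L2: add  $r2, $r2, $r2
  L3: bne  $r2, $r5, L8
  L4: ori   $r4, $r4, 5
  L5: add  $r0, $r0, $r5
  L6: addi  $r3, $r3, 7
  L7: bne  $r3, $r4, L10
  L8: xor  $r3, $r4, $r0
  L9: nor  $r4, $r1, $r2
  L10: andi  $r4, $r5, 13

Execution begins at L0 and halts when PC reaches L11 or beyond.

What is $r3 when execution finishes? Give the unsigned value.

  step pc=0: and  $r4, $r1, $r3  regs=(0,0,4,11,0,8)
  step pc=1: nor  $r0, $r0, $r2  regs=(0,0,4,11,0,8)
  step pc=2: add  $r2, $r2, $r2  regs=(0,0,8,11,0,8)
  step pc=3: bne  $r2, $r5, L8  cond=F  regs=(0,0,8,11,0,8)
  step pc=4: ori   $r4, $r4, 5  regs=(0,0,8,11,5,8)
  step pc=5: add  $r0, $r0, $r5  regs=(0,0,8,11,5,8)
  step pc=6: addi  $r3, $r3, 7  regs=(0,0,8,18,5,8)
  step pc=7: bne  $r3, $r4, L10  cond=T  regs=(0,0,8,18,5,8)
  step pc=8: xor  $r3, $r4, $r0  regs=(0,0,8,5,5,8)
  step pc=10: andi  $r4, $r5, 13  regs=(0,0,8,5,8,8)

5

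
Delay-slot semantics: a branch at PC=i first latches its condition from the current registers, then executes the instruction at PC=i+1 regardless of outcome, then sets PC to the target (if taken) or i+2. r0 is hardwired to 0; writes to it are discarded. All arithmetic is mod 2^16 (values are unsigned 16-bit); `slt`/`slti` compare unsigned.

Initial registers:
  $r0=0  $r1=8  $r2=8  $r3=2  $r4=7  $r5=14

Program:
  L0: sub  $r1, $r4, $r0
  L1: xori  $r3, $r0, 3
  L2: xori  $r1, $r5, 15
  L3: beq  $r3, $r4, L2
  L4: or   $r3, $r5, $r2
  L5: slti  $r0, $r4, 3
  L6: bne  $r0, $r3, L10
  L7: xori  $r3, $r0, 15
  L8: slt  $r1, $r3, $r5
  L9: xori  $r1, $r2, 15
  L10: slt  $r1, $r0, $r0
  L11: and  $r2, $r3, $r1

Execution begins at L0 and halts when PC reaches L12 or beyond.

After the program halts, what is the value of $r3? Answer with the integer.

15

  step pc=0: sub  $r1, $r4, $r0  regs=(0,7,8,2,7,14)
  step pc=1: xori  $r3, $r0, 3  regs=(0,7,8,3,7,14)
  step pc=2: xori  $r1, $r5, 15  regs=(0,1,8,3,7,14)
  step pc=3: beq  $r3, $r4, L2  cond=F  regs=(0,1,8,3,7,14)
  step pc=4: or   $r3, $r5, $r2  regs=(0,1,8,14,7,14)
  step pc=5: slti  $r0, $r4, 3  regs=(0,1,8,14,7,14)
  step pc=6: bne  $r0, $r3, L10  cond=T  regs=(0,1,8,14,7,14)
  step pc=7: xori  $r3, $r0, 15  regs=(0,1,8,15,7,14)
  step pc=10: slt  $r1, $r0, $r0  regs=(0,0,8,15,7,14)
  step pc=11: and  $r2, $r3, $r1  regs=(0,0,0,15,7,14)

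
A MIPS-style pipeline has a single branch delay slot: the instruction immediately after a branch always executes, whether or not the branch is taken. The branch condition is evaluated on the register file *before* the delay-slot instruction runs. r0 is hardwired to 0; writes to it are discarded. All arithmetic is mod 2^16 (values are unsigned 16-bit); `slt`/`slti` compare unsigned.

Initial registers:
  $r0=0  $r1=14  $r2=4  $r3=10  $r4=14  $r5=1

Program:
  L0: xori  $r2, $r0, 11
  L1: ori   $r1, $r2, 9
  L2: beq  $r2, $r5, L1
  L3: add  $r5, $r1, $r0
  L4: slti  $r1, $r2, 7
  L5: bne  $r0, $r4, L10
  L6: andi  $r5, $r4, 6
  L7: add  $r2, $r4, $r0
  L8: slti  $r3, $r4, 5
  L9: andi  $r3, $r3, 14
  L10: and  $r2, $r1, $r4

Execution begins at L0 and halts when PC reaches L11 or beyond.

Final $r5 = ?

PC=0  xori  $r2, $r0, 11     | $r0=0 $r1=14 $r2=11 $r3=10 $r4=14 $r5=1
PC=1  ori   $r1, $r2, 9      | $r0=0 $r1=11 $r2=11 $r3=10 $r4=14 $r5=1
PC=2  beq  $r2, $r5, L1      | $r0=0 $r1=11 $r2=11 $r3=10 $r4=14 $r5=1  [not taken]
PC=3  add  $r5, $r1, $r0     | $r0=0 $r1=11 $r2=11 $r3=10 $r4=14 $r5=11
PC=4  slti  $r1, $r2, 7      | $r0=0 $r1=0 $r2=11 $r3=10 $r4=14 $r5=11
PC=5  bne  $r0, $r4, L10     | $r0=0 $r1=0 $r2=11 $r3=10 $r4=14 $r5=11  [TAKEN]
PC=6  andi  $r5, $r4, 6      | $r0=0 $r1=0 $r2=11 $r3=10 $r4=14 $r5=6
PC=10 and  $r2, $r1, $r4     | $r0=0 $r1=0 $r2=0 $r3=10 $r4=14 $r5=6

6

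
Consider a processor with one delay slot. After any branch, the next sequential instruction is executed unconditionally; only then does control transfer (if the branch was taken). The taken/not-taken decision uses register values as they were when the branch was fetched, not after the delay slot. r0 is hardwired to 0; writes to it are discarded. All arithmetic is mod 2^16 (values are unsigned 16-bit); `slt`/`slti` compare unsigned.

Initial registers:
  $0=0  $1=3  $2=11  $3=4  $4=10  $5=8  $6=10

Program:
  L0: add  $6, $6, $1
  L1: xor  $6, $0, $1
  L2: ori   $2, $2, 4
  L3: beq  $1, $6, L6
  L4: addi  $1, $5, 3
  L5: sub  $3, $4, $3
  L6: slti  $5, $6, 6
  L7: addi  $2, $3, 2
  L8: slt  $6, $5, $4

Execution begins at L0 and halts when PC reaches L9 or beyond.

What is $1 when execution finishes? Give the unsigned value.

PC=0  add  $6, $6, $1        | $0=0 $1=3 $2=11 $3=4 $4=10 $5=8 $6=13
PC=1  xor  $6, $0, $1        | $0=0 $1=3 $2=11 $3=4 $4=10 $5=8 $6=3
PC=2  ori   $2, $2, 4        | $0=0 $1=3 $2=15 $3=4 $4=10 $5=8 $6=3
PC=3  beq  $1, $6, L6        | $0=0 $1=3 $2=15 $3=4 $4=10 $5=8 $6=3  [TAKEN]
PC=4  addi  $1, $5, 3        | $0=0 $1=11 $2=15 $3=4 $4=10 $5=8 $6=3
PC=6  slti  $5, $6, 6        | $0=0 $1=11 $2=15 $3=4 $4=10 $5=1 $6=3
PC=7  addi  $2, $3, 2        | $0=0 $1=11 $2=6 $3=4 $4=10 $5=1 $6=3
PC=8  slt  $6, $5, $4        | $0=0 $1=11 $2=6 $3=4 $4=10 $5=1 $6=1

11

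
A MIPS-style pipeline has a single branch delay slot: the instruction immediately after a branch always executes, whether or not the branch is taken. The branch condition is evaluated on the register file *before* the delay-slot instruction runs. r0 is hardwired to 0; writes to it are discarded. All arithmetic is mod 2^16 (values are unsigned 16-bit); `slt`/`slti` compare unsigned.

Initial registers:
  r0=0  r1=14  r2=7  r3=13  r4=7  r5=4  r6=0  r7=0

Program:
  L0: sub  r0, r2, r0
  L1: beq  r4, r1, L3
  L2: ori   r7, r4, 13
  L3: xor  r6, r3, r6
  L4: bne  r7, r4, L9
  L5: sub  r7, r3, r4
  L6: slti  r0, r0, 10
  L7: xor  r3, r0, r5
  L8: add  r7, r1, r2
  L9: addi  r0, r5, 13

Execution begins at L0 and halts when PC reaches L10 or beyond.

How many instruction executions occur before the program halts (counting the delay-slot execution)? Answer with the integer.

7

[0] sub  r0, r2, r0  →  {r0:0, r1:14, r2:7, r3:13, r4:7, r5:4, r6:0, r7:0}
[1] beq  r4, r1, L3  →  {r0:0, r1:14, r2:7, r3:13, r4:7, r5:4, r6:0, r7:0}  ⟨branch fallthrough⟩
[2] ori   r7, r4, 13  →  {r0:0, r1:14, r2:7, r3:13, r4:7, r5:4, r6:0, r7:15}
[3] xor  r6, r3, r6  →  {r0:0, r1:14, r2:7, r3:13, r4:7, r5:4, r6:13, r7:15}
[4] bne  r7, r4, L9  →  {r0:0, r1:14, r2:7, r3:13, r4:7, r5:4, r6:13, r7:15}  ⟨branch taken⟩
[5] sub  r7, r3, r4  →  {r0:0, r1:14, r2:7, r3:13, r4:7, r5:4, r6:13, r7:6}
[9] addi  r0, r5, 13  →  {r0:0, r1:14, r2:7, r3:13, r4:7, r5:4, r6:13, r7:6}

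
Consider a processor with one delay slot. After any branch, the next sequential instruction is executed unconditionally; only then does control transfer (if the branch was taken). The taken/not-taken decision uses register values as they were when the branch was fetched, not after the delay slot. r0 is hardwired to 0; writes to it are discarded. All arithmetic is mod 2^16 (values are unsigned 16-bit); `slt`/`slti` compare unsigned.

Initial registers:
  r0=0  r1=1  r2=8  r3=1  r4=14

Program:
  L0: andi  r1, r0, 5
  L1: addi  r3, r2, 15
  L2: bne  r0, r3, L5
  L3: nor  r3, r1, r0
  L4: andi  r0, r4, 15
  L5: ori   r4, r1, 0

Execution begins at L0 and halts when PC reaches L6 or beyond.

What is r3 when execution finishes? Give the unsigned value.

65535

[0] andi  r1, r0, 5  →  {r0:0, r1:0, r2:8, r3:1, r4:14}
[1] addi  r3, r2, 15  →  {r0:0, r1:0, r2:8, r3:23, r4:14}
[2] bne  r0, r3, L5  →  {r0:0, r1:0, r2:8, r3:23, r4:14}  ⟨branch taken⟩
[3] nor  r3, r1, r0  →  {r0:0, r1:0, r2:8, r3:65535, r4:14}
[5] ori   r4, r1, 0  →  {r0:0, r1:0, r2:8, r3:65535, r4:0}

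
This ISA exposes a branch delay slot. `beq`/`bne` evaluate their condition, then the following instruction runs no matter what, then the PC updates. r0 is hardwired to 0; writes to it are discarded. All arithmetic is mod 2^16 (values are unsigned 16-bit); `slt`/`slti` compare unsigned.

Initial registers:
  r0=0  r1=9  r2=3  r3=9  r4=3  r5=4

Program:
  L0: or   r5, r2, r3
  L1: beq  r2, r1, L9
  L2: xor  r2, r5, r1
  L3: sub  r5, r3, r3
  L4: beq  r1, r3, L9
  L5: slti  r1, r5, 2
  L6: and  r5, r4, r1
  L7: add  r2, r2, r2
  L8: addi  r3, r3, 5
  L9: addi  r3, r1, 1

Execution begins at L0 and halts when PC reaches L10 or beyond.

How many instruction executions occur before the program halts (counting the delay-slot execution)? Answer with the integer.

7

#0 or   r5, r2, r3 ; 0/9/3/9/3/11
#1 beq  r2, r1, L9 ; 0/9/3/9/3/11 ; →fallthru
#2 xor  r2, r5, r1 ; 0/9/2/9/3/11
#3 sub  r5, r3, r3 ; 0/9/2/9/3/0
#4 beq  r1, r3, L9 ; 0/9/2/9/3/0 ; →target
#5 slti  r1, r5, 2 ; 0/1/2/9/3/0
#9 addi  r3, r1, 1 ; 0/1/2/2/3/0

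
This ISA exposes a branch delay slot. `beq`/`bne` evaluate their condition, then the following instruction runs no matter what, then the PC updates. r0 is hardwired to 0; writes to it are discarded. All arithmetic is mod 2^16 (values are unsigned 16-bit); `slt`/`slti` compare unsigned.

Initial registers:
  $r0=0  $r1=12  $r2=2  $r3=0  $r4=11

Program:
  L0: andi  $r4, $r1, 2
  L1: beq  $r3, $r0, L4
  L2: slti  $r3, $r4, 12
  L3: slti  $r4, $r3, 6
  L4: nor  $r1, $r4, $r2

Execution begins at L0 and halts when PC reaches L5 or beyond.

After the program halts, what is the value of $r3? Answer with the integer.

[0] andi  $r4, $r1, 2  →  {$r0:0, $r1:12, $r2:2, $r3:0, $r4:0}
[1] beq  $r3, $r0, L4  →  {$r0:0, $r1:12, $r2:2, $r3:0, $r4:0}  ⟨branch taken⟩
[2] slti  $r3, $r4, 12  →  {$r0:0, $r1:12, $r2:2, $r3:1, $r4:0}
[4] nor  $r1, $r4, $r2  →  {$r0:0, $r1:65533, $r2:2, $r3:1, $r4:0}

1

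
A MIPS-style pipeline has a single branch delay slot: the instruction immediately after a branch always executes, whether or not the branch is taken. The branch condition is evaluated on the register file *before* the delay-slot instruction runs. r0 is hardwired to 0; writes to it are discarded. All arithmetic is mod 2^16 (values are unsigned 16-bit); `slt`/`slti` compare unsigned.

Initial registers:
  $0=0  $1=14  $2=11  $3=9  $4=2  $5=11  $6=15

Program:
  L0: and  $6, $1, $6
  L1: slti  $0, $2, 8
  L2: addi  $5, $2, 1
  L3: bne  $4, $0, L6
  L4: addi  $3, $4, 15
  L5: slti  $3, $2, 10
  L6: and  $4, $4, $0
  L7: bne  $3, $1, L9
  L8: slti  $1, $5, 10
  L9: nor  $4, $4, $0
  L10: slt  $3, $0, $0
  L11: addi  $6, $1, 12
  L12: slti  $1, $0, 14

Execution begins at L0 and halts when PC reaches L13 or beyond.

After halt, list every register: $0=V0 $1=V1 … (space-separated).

$0=0 $1=1 $2=11 $3=0 $4=65535 $5=12 $6=12

PC=0  and  $6, $1, $6        | $0=0 $1=14 $2=11 $3=9 $4=2 $5=11 $6=14
PC=1  slti  $0, $2, 8        | $0=0 $1=14 $2=11 $3=9 $4=2 $5=11 $6=14
PC=2  addi  $5, $2, 1        | $0=0 $1=14 $2=11 $3=9 $4=2 $5=12 $6=14
PC=3  bne  $4, $0, L6        | $0=0 $1=14 $2=11 $3=9 $4=2 $5=12 $6=14  [TAKEN]
PC=4  addi  $3, $4, 15       | $0=0 $1=14 $2=11 $3=17 $4=2 $5=12 $6=14
PC=6  and  $4, $4, $0        | $0=0 $1=14 $2=11 $3=17 $4=0 $5=12 $6=14
PC=7  bne  $3, $1, L9        | $0=0 $1=14 $2=11 $3=17 $4=0 $5=12 $6=14  [TAKEN]
PC=8  slti  $1, $5, 10       | $0=0 $1=0 $2=11 $3=17 $4=0 $5=12 $6=14
PC=9  nor  $4, $4, $0        | $0=0 $1=0 $2=11 $3=17 $4=65535 $5=12 $6=14
PC=10 slt  $3, $0, $0        | $0=0 $1=0 $2=11 $3=0 $4=65535 $5=12 $6=14
PC=11 addi  $6, $1, 12       | $0=0 $1=0 $2=11 $3=0 $4=65535 $5=12 $6=12
PC=12 slti  $1, $0, 14       | $0=0 $1=1 $2=11 $3=0 $4=65535 $5=12 $6=12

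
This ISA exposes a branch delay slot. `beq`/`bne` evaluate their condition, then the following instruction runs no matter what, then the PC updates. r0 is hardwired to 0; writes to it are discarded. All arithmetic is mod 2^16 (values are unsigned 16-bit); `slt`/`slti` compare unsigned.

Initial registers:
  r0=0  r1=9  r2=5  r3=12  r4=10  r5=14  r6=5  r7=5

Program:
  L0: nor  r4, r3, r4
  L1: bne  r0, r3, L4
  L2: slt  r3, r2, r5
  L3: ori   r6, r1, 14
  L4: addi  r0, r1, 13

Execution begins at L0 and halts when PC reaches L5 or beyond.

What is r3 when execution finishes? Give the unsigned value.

1

PC=0  nor  r4, r3, r4        | r0=0 r1=9 r2=5 r3=12 r4=65521 r5=14 r6=5 r7=5
PC=1  bne  r0, r3, L4        | r0=0 r1=9 r2=5 r3=12 r4=65521 r5=14 r6=5 r7=5  [TAKEN]
PC=2  slt  r3, r2, r5        | r0=0 r1=9 r2=5 r3=1 r4=65521 r5=14 r6=5 r7=5
PC=4  addi  r0, r1, 13       | r0=0 r1=9 r2=5 r3=1 r4=65521 r5=14 r6=5 r7=5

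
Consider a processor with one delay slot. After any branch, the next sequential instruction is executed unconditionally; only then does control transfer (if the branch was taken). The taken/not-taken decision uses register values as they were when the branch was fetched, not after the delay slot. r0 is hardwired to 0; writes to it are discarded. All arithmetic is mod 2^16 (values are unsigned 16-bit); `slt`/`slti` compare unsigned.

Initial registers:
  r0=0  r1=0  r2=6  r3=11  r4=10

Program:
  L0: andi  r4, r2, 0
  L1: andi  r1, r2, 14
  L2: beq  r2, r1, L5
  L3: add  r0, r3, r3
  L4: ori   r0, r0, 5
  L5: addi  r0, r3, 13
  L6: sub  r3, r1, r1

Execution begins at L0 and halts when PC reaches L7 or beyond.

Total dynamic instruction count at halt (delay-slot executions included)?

  step pc=0: andi  r4, r2, 0  regs=(0,0,6,11,0)
  step pc=1: andi  r1, r2, 14  regs=(0,6,6,11,0)
  step pc=2: beq  r2, r1, L5  cond=T  regs=(0,6,6,11,0)
  step pc=3: add  r0, r3, r3  regs=(0,6,6,11,0)
  step pc=5: addi  r0, r3, 13  regs=(0,6,6,11,0)
  step pc=6: sub  r3, r1, r1  regs=(0,6,6,0,0)

6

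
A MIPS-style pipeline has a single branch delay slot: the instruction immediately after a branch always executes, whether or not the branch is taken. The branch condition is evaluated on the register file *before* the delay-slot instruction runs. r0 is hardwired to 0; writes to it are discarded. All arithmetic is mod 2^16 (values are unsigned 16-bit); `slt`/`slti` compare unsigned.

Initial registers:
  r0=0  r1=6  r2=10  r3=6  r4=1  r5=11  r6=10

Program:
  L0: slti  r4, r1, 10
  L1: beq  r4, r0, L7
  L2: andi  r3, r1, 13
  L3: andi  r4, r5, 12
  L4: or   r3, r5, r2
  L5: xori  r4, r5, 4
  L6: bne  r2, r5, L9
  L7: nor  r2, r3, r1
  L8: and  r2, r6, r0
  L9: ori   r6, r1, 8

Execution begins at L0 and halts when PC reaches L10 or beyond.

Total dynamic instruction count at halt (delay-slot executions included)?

9

#0 slti  r4, r1, 10 ; 0/6/10/6/1/11/10
#1 beq  r4, r0, L7 ; 0/6/10/6/1/11/10 ; →fallthru
#2 andi  r3, r1, 13 ; 0/6/10/4/1/11/10
#3 andi  r4, r5, 12 ; 0/6/10/4/8/11/10
#4 or   r3, r5, r2 ; 0/6/10/11/8/11/10
#5 xori  r4, r5, 4 ; 0/6/10/11/15/11/10
#6 bne  r2, r5, L9 ; 0/6/10/11/15/11/10 ; →target
#7 nor  r2, r3, r1 ; 0/6/65520/11/15/11/10
#9 ori   r6, r1, 8 ; 0/6/65520/11/15/11/14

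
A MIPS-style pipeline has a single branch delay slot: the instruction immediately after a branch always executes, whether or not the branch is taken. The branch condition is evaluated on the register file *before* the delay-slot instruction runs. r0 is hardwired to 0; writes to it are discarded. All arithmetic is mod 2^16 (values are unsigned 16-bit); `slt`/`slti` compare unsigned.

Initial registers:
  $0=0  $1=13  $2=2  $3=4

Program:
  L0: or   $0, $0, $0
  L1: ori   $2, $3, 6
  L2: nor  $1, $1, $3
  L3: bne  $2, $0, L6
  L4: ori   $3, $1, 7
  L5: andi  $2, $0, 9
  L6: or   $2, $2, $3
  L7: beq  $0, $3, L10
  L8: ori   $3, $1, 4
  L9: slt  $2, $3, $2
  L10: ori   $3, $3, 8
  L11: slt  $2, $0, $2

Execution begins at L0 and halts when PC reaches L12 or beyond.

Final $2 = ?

1

  step pc=0: or   $0, $0, $0  regs=(0,13,2,4)
  step pc=1: ori   $2, $3, 6  regs=(0,13,6,4)
  step pc=2: nor  $1, $1, $3  regs=(0,65522,6,4)
  step pc=3: bne  $2, $0, L6  cond=T  regs=(0,65522,6,4)
  step pc=4: ori   $3, $1, 7  regs=(0,65522,6,65527)
  step pc=6: or   $2, $2, $3  regs=(0,65522,65527,65527)
  step pc=7: beq  $0, $3, L10  cond=F  regs=(0,65522,65527,65527)
  step pc=8: ori   $3, $1, 4  regs=(0,65522,65527,65526)
  step pc=9: slt  $2, $3, $2  regs=(0,65522,1,65526)
  step pc=10: ori   $3, $3, 8  regs=(0,65522,1,65534)
  step pc=11: slt  $2, $0, $2  regs=(0,65522,1,65534)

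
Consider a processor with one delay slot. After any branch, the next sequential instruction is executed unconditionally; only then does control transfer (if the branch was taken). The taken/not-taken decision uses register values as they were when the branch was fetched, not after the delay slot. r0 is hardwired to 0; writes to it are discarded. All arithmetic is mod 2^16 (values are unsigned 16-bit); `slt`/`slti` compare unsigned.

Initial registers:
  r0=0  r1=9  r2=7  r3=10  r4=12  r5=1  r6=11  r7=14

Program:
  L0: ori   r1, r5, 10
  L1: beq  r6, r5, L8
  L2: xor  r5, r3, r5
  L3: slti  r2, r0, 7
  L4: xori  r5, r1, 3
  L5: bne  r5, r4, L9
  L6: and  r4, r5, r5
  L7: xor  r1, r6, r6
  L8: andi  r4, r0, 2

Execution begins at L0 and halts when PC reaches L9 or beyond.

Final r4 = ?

[0] ori   r1, r5, 10  →  {r0:0, r1:11, r2:7, r3:10, r4:12, r5:1, r6:11, r7:14}
[1] beq  r6, r5, L8  →  {r0:0, r1:11, r2:7, r3:10, r4:12, r5:1, r6:11, r7:14}  ⟨branch fallthrough⟩
[2] xor  r5, r3, r5  →  {r0:0, r1:11, r2:7, r3:10, r4:12, r5:11, r6:11, r7:14}
[3] slti  r2, r0, 7  →  {r0:0, r1:11, r2:1, r3:10, r4:12, r5:11, r6:11, r7:14}
[4] xori  r5, r1, 3  →  {r0:0, r1:11, r2:1, r3:10, r4:12, r5:8, r6:11, r7:14}
[5] bne  r5, r4, L9  →  {r0:0, r1:11, r2:1, r3:10, r4:12, r5:8, r6:11, r7:14}  ⟨branch taken⟩
[6] and  r4, r5, r5  →  {r0:0, r1:11, r2:1, r3:10, r4:8, r5:8, r6:11, r7:14}

8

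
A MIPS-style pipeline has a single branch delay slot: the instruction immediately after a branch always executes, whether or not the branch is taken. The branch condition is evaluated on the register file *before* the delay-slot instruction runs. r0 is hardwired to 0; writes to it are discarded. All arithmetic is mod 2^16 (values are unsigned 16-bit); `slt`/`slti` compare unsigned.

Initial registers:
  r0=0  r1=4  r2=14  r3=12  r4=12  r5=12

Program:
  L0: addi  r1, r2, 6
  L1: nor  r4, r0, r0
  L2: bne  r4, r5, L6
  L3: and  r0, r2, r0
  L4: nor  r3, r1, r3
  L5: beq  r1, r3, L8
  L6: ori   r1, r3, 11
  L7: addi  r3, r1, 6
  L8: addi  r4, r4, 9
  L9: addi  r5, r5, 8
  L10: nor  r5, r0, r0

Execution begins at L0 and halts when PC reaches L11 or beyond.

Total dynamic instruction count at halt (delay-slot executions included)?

  step pc=0: addi  r1, r2, 6  regs=(0,20,14,12,12,12)
  step pc=1: nor  r4, r0, r0  regs=(0,20,14,12,65535,12)
  step pc=2: bne  r4, r5, L6  cond=T  regs=(0,20,14,12,65535,12)
  step pc=3: and  r0, r2, r0  regs=(0,20,14,12,65535,12)
  step pc=6: ori   r1, r3, 11  regs=(0,15,14,12,65535,12)
  step pc=7: addi  r3, r1, 6  regs=(0,15,14,21,65535,12)
  step pc=8: addi  r4, r4, 9  regs=(0,15,14,21,8,12)
  step pc=9: addi  r5, r5, 8  regs=(0,15,14,21,8,20)
  step pc=10: nor  r5, r0, r0  regs=(0,15,14,21,8,65535)

9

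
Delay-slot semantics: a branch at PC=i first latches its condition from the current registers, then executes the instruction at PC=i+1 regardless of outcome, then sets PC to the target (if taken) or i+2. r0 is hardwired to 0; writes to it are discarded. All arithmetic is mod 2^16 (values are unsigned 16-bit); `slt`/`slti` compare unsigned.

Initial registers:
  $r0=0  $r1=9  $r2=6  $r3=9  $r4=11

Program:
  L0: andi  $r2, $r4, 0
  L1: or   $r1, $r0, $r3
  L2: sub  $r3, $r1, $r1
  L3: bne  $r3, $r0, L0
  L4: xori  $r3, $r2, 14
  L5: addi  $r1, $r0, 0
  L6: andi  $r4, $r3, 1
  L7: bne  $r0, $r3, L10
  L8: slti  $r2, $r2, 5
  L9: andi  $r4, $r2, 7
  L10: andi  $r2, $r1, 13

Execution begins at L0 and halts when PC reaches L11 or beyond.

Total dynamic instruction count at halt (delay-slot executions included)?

10

  step pc=0: andi  $r2, $r4, 0  regs=(0,9,0,9,11)
  step pc=1: or   $r1, $r0, $r3  regs=(0,9,0,9,11)
  step pc=2: sub  $r3, $r1, $r1  regs=(0,9,0,0,11)
  step pc=3: bne  $r3, $r0, L0  cond=F  regs=(0,9,0,0,11)
  step pc=4: xori  $r3, $r2, 14  regs=(0,9,0,14,11)
  step pc=5: addi  $r1, $r0, 0  regs=(0,0,0,14,11)
  step pc=6: andi  $r4, $r3, 1  regs=(0,0,0,14,0)
  step pc=7: bne  $r0, $r3, L10  cond=T  regs=(0,0,0,14,0)
  step pc=8: slti  $r2, $r2, 5  regs=(0,0,1,14,0)
  step pc=10: andi  $r2, $r1, 13  regs=(0,0,0,14,0)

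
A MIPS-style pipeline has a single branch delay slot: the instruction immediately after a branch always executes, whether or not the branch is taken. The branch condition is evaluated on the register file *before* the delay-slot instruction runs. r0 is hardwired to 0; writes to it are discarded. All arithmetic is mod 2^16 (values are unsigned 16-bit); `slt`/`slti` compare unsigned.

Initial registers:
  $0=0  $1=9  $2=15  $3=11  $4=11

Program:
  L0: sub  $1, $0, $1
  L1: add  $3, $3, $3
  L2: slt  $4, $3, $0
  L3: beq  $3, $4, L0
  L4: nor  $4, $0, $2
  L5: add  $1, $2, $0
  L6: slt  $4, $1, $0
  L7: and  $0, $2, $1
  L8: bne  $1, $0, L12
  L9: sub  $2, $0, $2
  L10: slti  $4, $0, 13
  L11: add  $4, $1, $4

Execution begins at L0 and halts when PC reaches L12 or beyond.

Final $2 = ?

65521

  step pc=0: sub  $1, $0, $1  regs=(0,65527,15,11,11)
  step pc=1: add  $3, $3, $3  regs=(0,65527,15,22,11)
  step pc=2: slt  $4, $3, $0  regs=(0,65527,15,22,0)
  step pc=3: beq  $3, $4, L0  cond=F  regs=(0,65527,15,22,0)
  step pc=4: nor  $4, $0, $2  regs=(0,65527,15,22,65520)
  step pc=5: add  $1, $2, $0  regs=(0,15,15,22,65520)
  step pc=6: slt  $4, $1, $0  regs=(0,15,15,22,0)
  step pc=7: and  $0, $2, $1  regs=(0,15,15,22,0)
  step pc=8: bne  $1, $0, L12  cond=T  regs=(0,15,15,22,0)
  step pc=9: sub  $2, $0, $2  regs=(0,15,65521,22,0)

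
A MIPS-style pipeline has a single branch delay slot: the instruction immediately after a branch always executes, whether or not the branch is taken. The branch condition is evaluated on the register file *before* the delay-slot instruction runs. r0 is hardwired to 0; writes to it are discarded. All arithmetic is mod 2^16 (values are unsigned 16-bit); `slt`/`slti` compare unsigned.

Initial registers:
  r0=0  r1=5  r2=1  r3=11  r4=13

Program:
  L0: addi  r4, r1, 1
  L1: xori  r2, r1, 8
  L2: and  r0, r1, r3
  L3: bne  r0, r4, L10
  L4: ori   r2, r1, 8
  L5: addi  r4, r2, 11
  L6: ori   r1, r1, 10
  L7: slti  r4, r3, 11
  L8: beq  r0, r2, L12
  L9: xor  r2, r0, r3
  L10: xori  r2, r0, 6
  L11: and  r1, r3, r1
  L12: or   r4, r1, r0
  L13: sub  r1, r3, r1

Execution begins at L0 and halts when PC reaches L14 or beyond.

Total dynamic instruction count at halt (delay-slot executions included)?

PC=0  addi  r4, r1, 1        | r0=0 r1=5 r2=1 r3=11 r4=6
PC=1  xori  r2, r1, 8        | r0=0 r1=5 r2=13 r3=11 r4=6
PC=2  and  r0, r1, r3        | r0=0 r1=5 r2=13 r3=11 r4=6
PC=3  bne  r0, r4, L10       | r0=0 r1=5 r2=13 r3=11 r4=6  [TAKEN]
PC=4  ori   r2, r1, 8        | r0=0 r1=5 r2=13 r3=11 r4=6
PC=10 xori  r2, r0, 6        | r0=0 r1=5 r2=6 r3=11 r4=6
PC=11 and  r1, r3, r1        | r0=0 r1=1 r2=6 r3=11 r4=6
PC=12 or   r4, r1, r0        | r0=0 r1=1 r2=6 r3=11 r4=1
PC=13 sub  r1, r3, r1        | r0=0 r1=10 r2=6 r3=11 r4=1

9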